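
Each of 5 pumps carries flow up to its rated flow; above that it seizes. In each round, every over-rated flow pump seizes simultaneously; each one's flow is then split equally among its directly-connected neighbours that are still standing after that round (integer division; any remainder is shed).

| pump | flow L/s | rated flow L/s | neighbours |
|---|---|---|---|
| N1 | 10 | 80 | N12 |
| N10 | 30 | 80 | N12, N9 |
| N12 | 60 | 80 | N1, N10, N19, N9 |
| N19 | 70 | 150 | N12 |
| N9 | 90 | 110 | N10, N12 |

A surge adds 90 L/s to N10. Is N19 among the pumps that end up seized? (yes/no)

no

Round 1 — N10 at 120 > 80. N10 seizes.
  N10 sheds 120 L/s to N12, N9: 60 each.
    N12: 60+60 = 120 > 80
    N9: 90+60 = 150 > 110
Round 2 — N12, N9 seize.
  N12 sheds 120 L/s to N1, N19: 60 each.
    N1: 10+60 = 70 ≤ 80
    N19: 70+60 = 130 ≤ 150
  N9 sheds 150 L/s: no online neighbours, lost.
No further seizures.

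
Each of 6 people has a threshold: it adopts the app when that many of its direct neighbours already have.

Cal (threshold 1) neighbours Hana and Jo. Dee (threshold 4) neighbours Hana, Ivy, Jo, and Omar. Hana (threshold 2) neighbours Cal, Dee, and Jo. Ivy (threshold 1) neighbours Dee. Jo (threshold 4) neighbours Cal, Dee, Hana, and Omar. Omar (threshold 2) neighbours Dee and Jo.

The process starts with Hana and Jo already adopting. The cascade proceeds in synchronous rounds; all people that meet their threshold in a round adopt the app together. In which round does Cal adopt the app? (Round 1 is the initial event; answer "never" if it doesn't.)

2

Round 1 — Hana, Jo adopt the app (initial).
Round 2 — checking thresholds:
  Cal: 2 of 2 neighbours ≥ 1, adopts the app.
  Dee: 2 of 4 neighbours < 4, below threshold.
  Omar: 1 of 2 neighbours < 2, below threshold.
Round 3 — no new adoptions; cascade stops.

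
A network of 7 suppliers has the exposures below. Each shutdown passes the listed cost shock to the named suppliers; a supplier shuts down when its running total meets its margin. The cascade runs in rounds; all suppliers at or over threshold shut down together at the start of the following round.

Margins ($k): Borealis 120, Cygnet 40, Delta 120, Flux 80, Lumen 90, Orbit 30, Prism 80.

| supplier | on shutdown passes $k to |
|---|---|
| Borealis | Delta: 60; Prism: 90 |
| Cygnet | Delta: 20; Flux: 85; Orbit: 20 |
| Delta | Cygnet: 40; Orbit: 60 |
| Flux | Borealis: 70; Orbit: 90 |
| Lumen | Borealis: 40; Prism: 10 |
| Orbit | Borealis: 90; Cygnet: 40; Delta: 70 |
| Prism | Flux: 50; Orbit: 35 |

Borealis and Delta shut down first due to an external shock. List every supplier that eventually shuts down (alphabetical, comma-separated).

Borealis, Cygnet, Delta, Flux, Orbit, Prism

Round 1 — Borealis, Delta shut down (initial).
  Cygnet: +40 → 40 ≥ 40
  Orbit: +60 → 60 ≥ 30
  Prism: +90 → 90 ≥ 80
Round 2 — Cygnet, Orbit, Prism shut down.
  Flux: +85+50 → 135 ≥ 80
Round 3 — Flux shuts down.
No further shutdowns.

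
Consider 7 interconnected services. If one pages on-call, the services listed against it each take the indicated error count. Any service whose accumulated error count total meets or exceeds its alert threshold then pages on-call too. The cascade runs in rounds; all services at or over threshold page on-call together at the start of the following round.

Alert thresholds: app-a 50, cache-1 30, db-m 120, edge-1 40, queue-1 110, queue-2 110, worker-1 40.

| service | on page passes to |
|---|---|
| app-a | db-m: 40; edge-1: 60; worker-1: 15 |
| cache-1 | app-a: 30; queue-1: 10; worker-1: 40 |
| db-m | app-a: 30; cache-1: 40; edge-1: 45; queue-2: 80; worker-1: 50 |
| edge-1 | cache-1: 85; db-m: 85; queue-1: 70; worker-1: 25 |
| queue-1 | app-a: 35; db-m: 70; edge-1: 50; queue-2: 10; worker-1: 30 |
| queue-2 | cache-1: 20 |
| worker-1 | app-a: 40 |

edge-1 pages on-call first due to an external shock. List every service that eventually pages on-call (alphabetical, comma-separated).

Round 1 — edge-1 pages on-call (initial).
  cache-1: +85 → 85 ≥ 30
  db-m: +85 → 85 < 120
  queue-1: +70 → 70 < 110
  worker-1: +25 → 25 < 40
Round 2 — cache-1 pages on-call.
  app-a: +30 → 30 < 50
  queue-1: +10 → 80 < 110
  worker-1: +40 → 65 ≥ 40
Round 3 — worker-1 pages on-call.
  app-a: +40 → 70 ≥ 50
Round 4 — app-a pages on-call.
  db-m: +40 → 125 ≥ 120
Round 5 — db-m pages on-call.
  queue-2: +80 → 80 < 110
No further pages.

app-a, cache-1, db-m, edge-1, worker-1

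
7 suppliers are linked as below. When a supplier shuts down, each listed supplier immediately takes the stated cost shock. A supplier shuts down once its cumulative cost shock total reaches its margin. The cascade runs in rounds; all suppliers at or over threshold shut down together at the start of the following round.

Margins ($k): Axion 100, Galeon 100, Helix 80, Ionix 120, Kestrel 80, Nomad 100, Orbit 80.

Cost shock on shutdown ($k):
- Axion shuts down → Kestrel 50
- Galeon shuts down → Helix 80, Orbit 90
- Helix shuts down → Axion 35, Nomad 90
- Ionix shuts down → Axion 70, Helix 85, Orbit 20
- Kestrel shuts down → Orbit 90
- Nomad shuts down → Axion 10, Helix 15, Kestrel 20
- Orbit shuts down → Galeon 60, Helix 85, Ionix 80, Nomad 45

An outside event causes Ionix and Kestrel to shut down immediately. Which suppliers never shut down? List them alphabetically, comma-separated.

Round 1 — Ionix, Kestrel shut down (initial).
  Axion: +70 → 70 < 100
  Helix: +85 → 85 ≥ 80
  Orbit: +20+90 → 110 ≥ 80
Round 2 — Helix, Orbit shut down.
  Axion: +35 → 105 ≥ 100
  Galeon: +60 → 60 < 100
  Nomad: +90+45 → 135 ≥ 100
Round 3 — Axion, Nomad shut down.
No further shutdowns.

Galeon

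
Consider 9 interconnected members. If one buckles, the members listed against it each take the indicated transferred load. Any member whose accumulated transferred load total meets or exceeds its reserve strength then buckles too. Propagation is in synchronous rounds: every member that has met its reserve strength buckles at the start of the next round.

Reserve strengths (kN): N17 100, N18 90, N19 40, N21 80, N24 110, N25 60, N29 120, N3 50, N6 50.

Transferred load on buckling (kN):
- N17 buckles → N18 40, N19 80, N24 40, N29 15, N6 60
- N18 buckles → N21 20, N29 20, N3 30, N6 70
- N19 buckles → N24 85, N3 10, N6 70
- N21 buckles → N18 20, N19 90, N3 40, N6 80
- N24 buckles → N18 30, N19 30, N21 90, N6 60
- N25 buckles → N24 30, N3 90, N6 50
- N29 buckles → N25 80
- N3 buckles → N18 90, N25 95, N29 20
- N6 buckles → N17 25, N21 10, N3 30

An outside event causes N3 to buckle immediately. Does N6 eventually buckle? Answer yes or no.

yes

Round 1 — N3 buckles (initial).
  N18: +90 → 90 ≥ 90
  N25: +95 → 95 ≥ 60
  N29: +20 → 20 < 120
Round 2 — N18, N25 buckle.
  N21: +20 → 20 < 80
  N24: +30 → 30 < 110
  N29: +20 → 40 < 120
  N6: +70+50 → 120 ≥ 50
Round 3 — N6 buckles.
  N17: +25 → 25 < 100
  N21: +10 → 30 < 80
No further bucklings.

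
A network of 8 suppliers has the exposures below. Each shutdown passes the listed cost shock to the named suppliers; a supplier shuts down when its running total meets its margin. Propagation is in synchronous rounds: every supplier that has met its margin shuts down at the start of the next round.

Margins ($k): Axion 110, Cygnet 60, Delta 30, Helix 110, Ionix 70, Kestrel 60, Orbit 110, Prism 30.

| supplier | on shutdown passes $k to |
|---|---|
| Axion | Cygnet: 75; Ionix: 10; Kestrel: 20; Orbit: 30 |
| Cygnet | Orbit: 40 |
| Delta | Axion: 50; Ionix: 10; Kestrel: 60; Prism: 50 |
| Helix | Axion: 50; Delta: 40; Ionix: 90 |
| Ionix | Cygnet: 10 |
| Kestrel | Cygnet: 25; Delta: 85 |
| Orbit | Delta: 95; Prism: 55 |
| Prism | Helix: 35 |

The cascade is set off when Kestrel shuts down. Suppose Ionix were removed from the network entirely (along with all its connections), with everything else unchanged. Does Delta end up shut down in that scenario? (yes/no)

yes

With Ionix removed:
Round 1 — Kestrel shuts down (initial).
  Cygnet: +25 → 25 < 60
  Delta: +85 → 85 ≥ 30
Round 2 — Delta shuts down.
  Axion: +50 → 50 < 110
  Prism: +50 → 50 ≥ 30
Round 3 — Prism shuts down.
  Helix: +35 → 35 < 110
No further shutdowns.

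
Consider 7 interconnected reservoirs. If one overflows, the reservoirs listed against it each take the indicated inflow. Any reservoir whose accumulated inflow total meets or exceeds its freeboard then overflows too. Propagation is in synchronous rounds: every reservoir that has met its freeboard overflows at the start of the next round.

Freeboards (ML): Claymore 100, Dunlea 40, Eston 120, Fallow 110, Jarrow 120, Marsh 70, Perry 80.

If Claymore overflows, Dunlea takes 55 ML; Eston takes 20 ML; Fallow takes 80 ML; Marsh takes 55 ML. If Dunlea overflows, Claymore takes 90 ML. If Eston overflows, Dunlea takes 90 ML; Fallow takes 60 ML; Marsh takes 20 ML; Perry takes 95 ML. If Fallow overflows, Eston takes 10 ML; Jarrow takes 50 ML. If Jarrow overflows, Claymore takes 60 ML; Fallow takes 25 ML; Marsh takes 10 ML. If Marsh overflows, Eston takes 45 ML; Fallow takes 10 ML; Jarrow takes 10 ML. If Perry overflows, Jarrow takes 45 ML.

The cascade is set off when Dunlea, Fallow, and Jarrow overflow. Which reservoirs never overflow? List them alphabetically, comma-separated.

Eston, Marsh, Perry

Round 1 — Dunlea, Fallow, Jarrow overflow (initial).
  Claymore: +90+60 → 150 ≥ 100
  Eston: +10 → 10 < 120
  Marsh: +10 → 10 < 70
Round 2 — Claymore overflows.
  Eston: +20 → 30 < 120
  Marsh: +55 → 65 < 70
No further overflows.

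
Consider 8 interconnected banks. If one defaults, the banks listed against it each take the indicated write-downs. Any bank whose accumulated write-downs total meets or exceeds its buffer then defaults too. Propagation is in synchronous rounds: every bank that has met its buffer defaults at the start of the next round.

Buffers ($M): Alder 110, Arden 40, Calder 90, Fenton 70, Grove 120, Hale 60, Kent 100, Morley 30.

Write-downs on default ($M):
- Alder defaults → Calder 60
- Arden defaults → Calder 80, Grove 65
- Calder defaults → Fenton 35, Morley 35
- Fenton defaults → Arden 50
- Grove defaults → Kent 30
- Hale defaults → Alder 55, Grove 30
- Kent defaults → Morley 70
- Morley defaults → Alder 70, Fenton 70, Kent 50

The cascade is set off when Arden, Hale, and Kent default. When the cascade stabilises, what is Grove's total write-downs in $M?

95

Round 1 — Arden, Hale, Kent default (initial).
  Alder: +55 → 55 < 110
  Calder: +80 → 80 < 90
  Grove: +65+30 → 95 < 120
  Morley: +70 → 70 ≥ 30
Round 2 — Morley defaults.
  Alder: +70 → 125 ≥ 110
  Fenton: +70 → 70 ≥ 70
Round 3 — Alder, Fenton default.
  Calder: +60 → 140 ≥ 90
Round 4 — Calder defaults.
No further defaults.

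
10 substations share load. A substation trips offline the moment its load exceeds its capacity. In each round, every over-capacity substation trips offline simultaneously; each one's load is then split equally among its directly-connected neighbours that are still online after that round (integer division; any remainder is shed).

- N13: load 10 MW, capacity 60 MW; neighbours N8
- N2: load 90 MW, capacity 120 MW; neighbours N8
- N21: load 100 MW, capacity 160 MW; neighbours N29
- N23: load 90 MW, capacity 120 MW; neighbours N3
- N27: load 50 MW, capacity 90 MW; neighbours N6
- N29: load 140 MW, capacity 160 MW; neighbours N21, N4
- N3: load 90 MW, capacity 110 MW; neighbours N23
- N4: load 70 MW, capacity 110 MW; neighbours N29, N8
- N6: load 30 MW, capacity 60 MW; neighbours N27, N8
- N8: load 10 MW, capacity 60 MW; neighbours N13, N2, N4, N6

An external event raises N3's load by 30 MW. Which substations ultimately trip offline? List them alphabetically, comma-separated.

Round 1 — N3 at 120 > 110. N3 trips offline.
  N3 sheds 120 MW to N23: 120 each.
    N23: 90+120 = 210 > 120
Round 2 — N23 trips offline.
  N23 sheds 210 MW: no online neighbours, lost.
No further trips.

N23, N3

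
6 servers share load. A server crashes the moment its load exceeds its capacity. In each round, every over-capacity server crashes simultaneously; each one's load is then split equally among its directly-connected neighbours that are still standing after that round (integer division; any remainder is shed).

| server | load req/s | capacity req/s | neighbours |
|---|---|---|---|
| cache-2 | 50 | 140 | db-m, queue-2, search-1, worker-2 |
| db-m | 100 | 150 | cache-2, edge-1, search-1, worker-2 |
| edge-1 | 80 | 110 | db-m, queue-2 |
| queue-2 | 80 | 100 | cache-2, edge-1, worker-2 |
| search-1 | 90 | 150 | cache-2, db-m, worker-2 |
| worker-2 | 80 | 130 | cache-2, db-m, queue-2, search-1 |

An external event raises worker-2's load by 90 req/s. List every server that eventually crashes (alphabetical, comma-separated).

cache-2, db-m, edge-1, queue-2, search-1, worker-2

Round 1 — worker-2 at 170 > 130. worker-2 crashes.
  worker-2 sheds 170 req/s to cache-2, db-m, queue-2, search-1: 42 each (2 lost).
    cache-2: 50+42 = 92 ≤ 140
    db-m: 100+42 = 142 ≤ 150
    queue-2: 80+42 = 122 > 100
    search-1: 90+42 = 132 ≤ 150
Round 2 — queue-2 crashes.
  queue-2 sheds 122 req/s to cache-2, edge-1: 61 each.
    cache-2: 92+61 = 153 > 140
    edge-1: 80+61 = 141 > 110
Round 3 — cache-2, edge-1 crash.
  cache-2 sheds 153 req/s to db-m, search-1: 76 each (1 lost).
    db-m: 142+76 = 218 > 150
    search-1: 132+76 = 208 > 150
  edge-1 sheds 141 req/s to db-m: 141 each.
    db-m: 218+141 = 359 > 150
Round 4 — db-m, search-1 crash.
  db-m sheds 359 req/s: no online neighbours, lost.
  search-1 sheds 208 req/s: no online neighbours, lost.
No further crashes.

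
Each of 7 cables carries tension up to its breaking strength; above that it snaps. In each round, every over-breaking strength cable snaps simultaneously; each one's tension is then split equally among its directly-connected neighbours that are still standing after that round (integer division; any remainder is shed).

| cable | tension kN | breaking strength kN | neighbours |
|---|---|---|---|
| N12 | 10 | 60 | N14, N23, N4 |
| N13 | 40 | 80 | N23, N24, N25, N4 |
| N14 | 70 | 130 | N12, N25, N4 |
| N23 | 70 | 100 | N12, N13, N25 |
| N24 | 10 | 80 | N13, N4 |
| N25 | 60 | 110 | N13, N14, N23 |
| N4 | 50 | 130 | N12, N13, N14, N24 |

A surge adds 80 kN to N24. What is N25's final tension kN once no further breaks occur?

88

Round 1 — N24 at 90 > 80. N24 snaps.
  N24 sheds 90 kN to N13, N4: 45 each.
    N13: 40+45 = 85 > 80
    N4: 50+45 = 95 ≤ 130
Round 2 — N13 snaps.
  N13 sheds 85 kN to N23, N25, N4: 28 each (1 lost).
    N23: 70+28 = 98 ≤ 100
    N25: 60+28 = 88 ≤ 110
    N4: 95+28 = 123 ≤ 130
No further breaks.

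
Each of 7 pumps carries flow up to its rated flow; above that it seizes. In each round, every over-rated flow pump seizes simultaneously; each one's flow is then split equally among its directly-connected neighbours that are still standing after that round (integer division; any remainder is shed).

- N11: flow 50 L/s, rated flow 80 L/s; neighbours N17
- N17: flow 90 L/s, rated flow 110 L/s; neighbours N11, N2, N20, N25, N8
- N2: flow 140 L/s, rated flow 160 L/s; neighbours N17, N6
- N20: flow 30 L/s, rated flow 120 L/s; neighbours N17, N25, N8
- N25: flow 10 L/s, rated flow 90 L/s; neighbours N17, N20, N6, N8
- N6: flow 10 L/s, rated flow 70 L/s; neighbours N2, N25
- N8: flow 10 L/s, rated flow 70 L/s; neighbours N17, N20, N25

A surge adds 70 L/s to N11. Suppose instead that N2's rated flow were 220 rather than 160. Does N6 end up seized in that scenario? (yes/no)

With N2's rated flow at 220:
Round 1 — N11 at 120 > 80. N11 seizes.
  N11 sheds 120 L/s to N17: 120 each.
    N17: 90+120 = 210 > 110
Round 2 — N17 seizes.
  N17 sheds 210 L/s to N2, N20, N25, N8: 52 each (2 lost).
    N2: 140+52 = 192 ≤ 220
    N20: 30+52 = 82 ≤ 120
    N25: 10+52 = 62 ≤ 90
    N8: 10+52 = 62 ≤ 70
No further seizures.

no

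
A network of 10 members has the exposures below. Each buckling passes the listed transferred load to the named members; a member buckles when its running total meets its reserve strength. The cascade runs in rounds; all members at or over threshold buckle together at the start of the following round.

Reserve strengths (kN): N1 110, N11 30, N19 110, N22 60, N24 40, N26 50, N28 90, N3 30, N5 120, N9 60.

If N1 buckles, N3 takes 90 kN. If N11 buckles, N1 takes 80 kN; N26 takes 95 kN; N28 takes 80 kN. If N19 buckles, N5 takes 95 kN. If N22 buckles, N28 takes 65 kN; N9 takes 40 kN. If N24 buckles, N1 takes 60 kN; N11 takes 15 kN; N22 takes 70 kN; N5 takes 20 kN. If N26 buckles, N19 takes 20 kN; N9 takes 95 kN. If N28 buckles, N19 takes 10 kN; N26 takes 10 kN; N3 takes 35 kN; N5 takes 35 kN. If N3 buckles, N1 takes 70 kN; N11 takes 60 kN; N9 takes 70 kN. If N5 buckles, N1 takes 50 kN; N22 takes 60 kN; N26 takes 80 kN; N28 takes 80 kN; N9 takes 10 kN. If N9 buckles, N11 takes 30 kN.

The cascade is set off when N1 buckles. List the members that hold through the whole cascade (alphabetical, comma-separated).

N19, N22, N24, N28, N5

Round 1 — N1 buckles (initial).
  N3: +90 → 90 ≥ 30
Round 2 — N3 buckles.
  N11: +60 → 60 ≥ 30
  N9: +70 → 70 ≥ 60
Round 3 — N11, N9 buckle.
  N26: +95 → 95 ≥ 50
  N28: +80 → 80 < 90
Round 4 — N26 buckles.
  N19: +20 → 20 < 110
No further bucklings.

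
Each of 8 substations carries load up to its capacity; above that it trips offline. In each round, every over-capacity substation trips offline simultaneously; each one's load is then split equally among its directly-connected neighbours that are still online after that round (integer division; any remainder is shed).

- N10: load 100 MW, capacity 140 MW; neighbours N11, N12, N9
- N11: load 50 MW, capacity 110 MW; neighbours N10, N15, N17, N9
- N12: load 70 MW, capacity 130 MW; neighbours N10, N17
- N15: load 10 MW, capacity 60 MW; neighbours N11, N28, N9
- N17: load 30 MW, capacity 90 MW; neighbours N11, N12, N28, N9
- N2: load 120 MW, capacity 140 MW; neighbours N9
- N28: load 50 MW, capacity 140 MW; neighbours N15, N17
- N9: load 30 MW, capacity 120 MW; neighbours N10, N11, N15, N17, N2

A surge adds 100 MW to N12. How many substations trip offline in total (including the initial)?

Round 1 — N12 at 170 > 130. N12 trips offline.
  N12 sheds 170 MW to N10, N17: 85 each.
    N10: 100+85 = 185 > 140
    N17: 30+85 = 115 > 90
Round 2 — N10, N17 trip offline.
  N10 sheds 185 MW to N11, N9: 92 each (1 lost).
    N11: 50+92 = 142 > 110
    N9: 30+92 = 122 > 120
  N17 sheds 115 MW to N11, N28, N9: 38 each (1 lost).
    N11: 142+38 = 180 > 110
    N28: 50+38 = 88 ≤ 140
    N9: 122+38 = 160 > 120
Round 3 — N11, N9 trip offline.
  N11 sheds 180 MW to N15: 180 each.
    N15: 10+180 = 190 > 60
  N9 sheds 160 MW to N15, N2: 80 each.
    N15: 190+80 = 270 > 60
    N2: 120+80 = 200 > 140
Round 4 — N15, N2 trip offline.
  N15 sheds 270 MW to N28: 270 each.
    N28: 88+270 = 358 > 140
  N2 sheds 200 MW: no online neighbours, lost.
Round 5 — N28 trips offline.
  N28 sheds 358 MW: no online neighbours, lost.
No further trips.

8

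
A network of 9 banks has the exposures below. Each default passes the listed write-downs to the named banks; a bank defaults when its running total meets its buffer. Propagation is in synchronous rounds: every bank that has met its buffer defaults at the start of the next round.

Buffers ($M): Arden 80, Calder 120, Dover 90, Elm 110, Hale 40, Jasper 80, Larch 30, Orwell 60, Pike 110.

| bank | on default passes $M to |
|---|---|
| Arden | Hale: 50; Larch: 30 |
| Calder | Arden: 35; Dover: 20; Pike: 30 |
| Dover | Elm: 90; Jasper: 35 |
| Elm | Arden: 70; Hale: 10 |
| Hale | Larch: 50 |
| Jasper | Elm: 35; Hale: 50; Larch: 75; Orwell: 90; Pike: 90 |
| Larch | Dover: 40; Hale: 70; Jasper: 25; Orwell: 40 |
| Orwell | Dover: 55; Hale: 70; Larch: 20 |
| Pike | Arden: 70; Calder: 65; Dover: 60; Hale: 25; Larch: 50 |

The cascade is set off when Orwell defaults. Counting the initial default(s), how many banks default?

4

Round 1 — Orwell defaults (initial).
  Dover: +55 → 55 < 90
  Hale: +70 → 70 ≥ 40
  Larch: +20 → 20 < 30
Round 2 — Hale defaults.
  Larch: +50 → 70 ≥ 30
Round 3 — Larch defaults.
  Dover: +40 → 95 ≥ 90
  Jasper: +25 → 25 < 80
Round 4 — Dover defaults.
  Elm: +90 → 90 < 110
  Jasper: +35 → 60 < 80
No further defaults.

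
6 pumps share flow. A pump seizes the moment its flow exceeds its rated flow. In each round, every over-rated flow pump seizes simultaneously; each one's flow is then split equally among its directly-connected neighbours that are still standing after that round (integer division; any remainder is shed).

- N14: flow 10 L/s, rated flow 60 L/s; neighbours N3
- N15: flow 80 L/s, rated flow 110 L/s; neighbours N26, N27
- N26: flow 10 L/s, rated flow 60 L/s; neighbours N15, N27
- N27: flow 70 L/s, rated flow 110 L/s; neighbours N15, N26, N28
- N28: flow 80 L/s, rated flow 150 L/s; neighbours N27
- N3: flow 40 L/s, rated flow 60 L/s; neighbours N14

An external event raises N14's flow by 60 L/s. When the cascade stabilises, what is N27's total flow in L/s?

Round 1 — N14 at 70 > 60. N14 seizes.
  N14 sheds 70 L/s to N3: 70 each.
    N3: 40+70 = 110 > 60
Round 2 — N3 seizes.
  N3 sheds 110 L/s: no online neighbours, lost.
No further seizures.

70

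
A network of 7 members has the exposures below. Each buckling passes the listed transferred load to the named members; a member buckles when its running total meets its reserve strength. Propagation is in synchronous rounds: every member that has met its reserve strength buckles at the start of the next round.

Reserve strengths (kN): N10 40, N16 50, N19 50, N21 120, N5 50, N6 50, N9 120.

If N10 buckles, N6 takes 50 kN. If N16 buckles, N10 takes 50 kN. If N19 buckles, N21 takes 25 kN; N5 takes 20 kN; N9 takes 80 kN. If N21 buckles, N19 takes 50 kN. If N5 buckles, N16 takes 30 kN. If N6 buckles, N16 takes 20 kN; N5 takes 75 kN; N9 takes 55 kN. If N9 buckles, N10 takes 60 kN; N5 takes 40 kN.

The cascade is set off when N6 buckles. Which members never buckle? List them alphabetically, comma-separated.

Round 1 — N6 buckles (initial).
  N16: +20 → 20 < 50
  N5: +75 → 75 ≥ 50
  N9: +55 → 55 < 120
Round 2 — N5 buckles.
  N16: +30 → 50 ≥ 50
Round 3 — N16 buckles.
  N10: +50 → 50 ≥ 40
Round 4 — N10 buckles.
No further bucklings.

N19, N21, N9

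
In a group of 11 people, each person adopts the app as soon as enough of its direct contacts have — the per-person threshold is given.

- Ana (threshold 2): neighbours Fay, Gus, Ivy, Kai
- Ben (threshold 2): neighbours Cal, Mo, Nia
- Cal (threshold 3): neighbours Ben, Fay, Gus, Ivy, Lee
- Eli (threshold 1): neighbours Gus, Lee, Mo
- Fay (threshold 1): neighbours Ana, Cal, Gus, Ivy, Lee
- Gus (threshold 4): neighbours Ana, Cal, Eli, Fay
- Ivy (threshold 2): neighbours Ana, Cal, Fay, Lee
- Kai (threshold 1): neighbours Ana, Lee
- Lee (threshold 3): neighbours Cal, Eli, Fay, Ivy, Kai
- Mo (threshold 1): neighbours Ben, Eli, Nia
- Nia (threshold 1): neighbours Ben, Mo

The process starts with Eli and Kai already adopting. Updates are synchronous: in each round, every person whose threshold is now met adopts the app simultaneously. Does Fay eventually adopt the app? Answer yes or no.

no

Round 1 — Eli, Kai adopt the app (initial).
Round 2 — checking thresholds:
  Ana: 1 of 4 neighbours < 2, below threshold.
  Gus: 1 of 4 neighbours < 4, below threshold.
  Lee: 2 of 5 neighbours < 3, below threshold.
  Mo: 1 of 3 neighbours ≥ 1, adopts the app.
Round 3 — checking thresholds:
  Ana: 1 of 4 neighbours < 2, below threshold.
  Ben: 1 of 3 neighbours < 2, below threshold.
  Gus: 1 of 4 neighbours < 4, below threshold.
  Lee: 2 of 5 neighbours < 3, below threshold.
  Nia: 1 of 2 neighbours ≥ 1, adopts the app.
Round 4 — checking thresholds:
  Ana: 1 of 4 neighbours < 2, below threshold.
  Ben: 2 of 3 neighbours ≥ 2, adopts the app.
  Gus: 1 of 4 neighbours < 4, below threshold.
  Lee: 2 of 5 neighbours < 3, below threshold.
Round 5 — no new adoptions; cascade stops.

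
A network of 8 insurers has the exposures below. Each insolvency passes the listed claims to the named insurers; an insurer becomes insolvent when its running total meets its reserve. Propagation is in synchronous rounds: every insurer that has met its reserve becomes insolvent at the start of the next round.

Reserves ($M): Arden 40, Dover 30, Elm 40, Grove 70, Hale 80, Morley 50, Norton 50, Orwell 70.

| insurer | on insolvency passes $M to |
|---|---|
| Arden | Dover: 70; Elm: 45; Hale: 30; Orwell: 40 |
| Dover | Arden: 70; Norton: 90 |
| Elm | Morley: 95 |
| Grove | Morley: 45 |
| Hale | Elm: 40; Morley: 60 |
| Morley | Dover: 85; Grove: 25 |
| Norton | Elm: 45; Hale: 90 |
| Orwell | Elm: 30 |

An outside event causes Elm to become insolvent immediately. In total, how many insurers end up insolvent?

Round 1 — Elm becomes insolvent (initial).
  Morley: +95 → 95 ≥ 50
Round 2 — Morley becomes insolvent.
  Dover: +85 → 85 ≥ 30
  Grove: +25 → 25 < 70
Round 3 — Dover becomes insolvent.
  Arden: +70 → 70 ≥ 40
  Norton: +90 → 90 ≥ 50
Round 4 — Arden, Norton become insolvent.
  Hale: +30+90 → 120 ≥ 80
  Orwell: +40 → 40 < 70
Round 5 — Hale becomes insolvent.
No further insolvencies.

6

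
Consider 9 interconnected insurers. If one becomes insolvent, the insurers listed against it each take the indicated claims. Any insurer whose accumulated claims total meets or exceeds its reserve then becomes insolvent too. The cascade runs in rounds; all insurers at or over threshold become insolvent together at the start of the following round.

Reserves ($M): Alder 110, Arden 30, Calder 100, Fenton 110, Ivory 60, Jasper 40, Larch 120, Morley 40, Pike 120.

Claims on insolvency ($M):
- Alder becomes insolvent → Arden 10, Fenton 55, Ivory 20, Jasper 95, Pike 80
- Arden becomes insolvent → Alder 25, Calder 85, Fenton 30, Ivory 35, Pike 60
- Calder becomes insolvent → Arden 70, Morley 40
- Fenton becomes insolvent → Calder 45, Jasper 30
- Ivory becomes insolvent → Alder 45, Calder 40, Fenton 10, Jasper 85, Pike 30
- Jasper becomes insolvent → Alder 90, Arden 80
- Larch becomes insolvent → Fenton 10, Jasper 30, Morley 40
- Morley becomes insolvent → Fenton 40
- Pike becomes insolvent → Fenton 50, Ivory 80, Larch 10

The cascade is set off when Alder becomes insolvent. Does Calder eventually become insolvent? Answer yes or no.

Round 1 — Alder becomes insolvent (initial).
  Arden: +10 → 10 < 30
  Fenton: +55 → 55 < 110
  Ivory: +20 → 20 < 60
  Jasper: +95 → 95 ≥ 40
  Pike: +80 → 80 < 120
Round 2 — Jasper becomes insolvent.
  Arden: +80 → 90 ≥ 30
Round 3 — Arden becomes insolvent.
  Calder: +85 → 85 < 100
  Fenton: +30 → 85 < 110
  Ivory: +35 → 55 < 60
  Pike: +60 → 140 ≥ 120
Round 4 — Pike becomes insolvent.
  Fenton: +50 → 135 ≥ 110
  Ivory: +80 → 135 ≥ 60
  Larch: +10 → 10 < 120
Round 5 — Fenton, Ivory become insolvent.
  Calder: +45+40 → 170 ≥ 100
Round 6 — Calder becomes insolvent.
  Morley: +40 → 40 ≥ 40
Round 7 — Morley becomes insolvent.
No further insolvencies.

yes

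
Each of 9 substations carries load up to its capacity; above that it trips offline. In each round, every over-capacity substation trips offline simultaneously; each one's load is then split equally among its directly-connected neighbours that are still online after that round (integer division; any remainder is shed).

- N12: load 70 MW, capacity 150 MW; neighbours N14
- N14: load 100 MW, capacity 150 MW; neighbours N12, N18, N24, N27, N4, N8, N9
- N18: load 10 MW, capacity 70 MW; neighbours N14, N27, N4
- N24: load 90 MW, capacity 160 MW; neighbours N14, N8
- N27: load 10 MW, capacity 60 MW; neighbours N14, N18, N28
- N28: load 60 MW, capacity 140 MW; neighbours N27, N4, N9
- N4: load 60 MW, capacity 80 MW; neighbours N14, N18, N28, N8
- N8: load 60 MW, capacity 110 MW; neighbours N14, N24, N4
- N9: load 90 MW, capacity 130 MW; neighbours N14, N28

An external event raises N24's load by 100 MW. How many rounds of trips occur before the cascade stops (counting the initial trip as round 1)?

Round 1 — N24 at 190 > 160. N24 trips offline.
  N24 sheds 190 MW to N14, N8: 95 each.
    N14: 100+95 = 195 > 150
    N8: 60+95 = 155 > 110
Round 2 — N14, N8 trip offline.
  N14 sheds 195 MW to N12, N18, N27, N4, N9: 39 each.
    N12: 70+39 = 109 ≤ 150
    N18: 10+39 = 49 ≤ 70
    N27: 10+39 = 49 ≤ 60
    N4: 60+39 = 99 > 80
    N9: 90+39 = 129 ≤ 130
  N8 sheds 155 MW to N4: 155 each.
    N4: 99+155 = 254 > 80
Round 3 — N4 trips offline.
  N4 sheds 254 MW to N18, N28: 127 each.
    N18: 49+127 = 176 > 70
    N28: 60+127 = 187 > 140
Round 4 — N18, N28 trip offline.
  N18 sheds 176 MW to N27: 176 each.
    N27: 49+176 = 225 > 60
  N28 sheds 187 MW to N27, N9: 93 each (1 lost).
    N27: 225+93 = 318 > 60
    N9: 129+93 = 222 > 130
Round 5 — N27, N9 trip offline.
  N27 sheds 318 MW: no online neighbours, lost.
  N9 sheds 222 MW: no online neighbours, lost.
No further trips.

5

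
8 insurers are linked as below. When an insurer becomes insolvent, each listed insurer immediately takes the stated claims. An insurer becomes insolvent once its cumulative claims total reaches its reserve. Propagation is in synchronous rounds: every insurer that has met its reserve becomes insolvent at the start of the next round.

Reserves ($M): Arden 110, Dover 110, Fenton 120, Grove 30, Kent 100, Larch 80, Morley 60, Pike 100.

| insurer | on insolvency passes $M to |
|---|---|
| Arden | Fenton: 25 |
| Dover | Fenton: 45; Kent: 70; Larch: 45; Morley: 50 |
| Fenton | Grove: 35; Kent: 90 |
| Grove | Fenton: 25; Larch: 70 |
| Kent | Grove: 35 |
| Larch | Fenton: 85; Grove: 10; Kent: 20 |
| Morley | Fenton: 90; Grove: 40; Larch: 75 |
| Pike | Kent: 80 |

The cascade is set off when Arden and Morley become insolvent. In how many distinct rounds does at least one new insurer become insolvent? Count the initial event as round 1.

Round 1 — Arden, Morley become insolvent (initial).
  Fenton: +25+90 → 115 < 120
  Grove: +40 → 40 ≥ 30
  Larch: +75 → 75 < 80
Round 2 — Grove becomes insolvent.
  Fenton: +25 → 140 ≥ 120
  Larch: +70 → 145 ≥ 80
Round 3 — Fenton, Larch become insolvent.
  Kent: +90+20 → 110 ≥ 100
Round 4 — Kent becomes insolvent.
No further insolvencies.

4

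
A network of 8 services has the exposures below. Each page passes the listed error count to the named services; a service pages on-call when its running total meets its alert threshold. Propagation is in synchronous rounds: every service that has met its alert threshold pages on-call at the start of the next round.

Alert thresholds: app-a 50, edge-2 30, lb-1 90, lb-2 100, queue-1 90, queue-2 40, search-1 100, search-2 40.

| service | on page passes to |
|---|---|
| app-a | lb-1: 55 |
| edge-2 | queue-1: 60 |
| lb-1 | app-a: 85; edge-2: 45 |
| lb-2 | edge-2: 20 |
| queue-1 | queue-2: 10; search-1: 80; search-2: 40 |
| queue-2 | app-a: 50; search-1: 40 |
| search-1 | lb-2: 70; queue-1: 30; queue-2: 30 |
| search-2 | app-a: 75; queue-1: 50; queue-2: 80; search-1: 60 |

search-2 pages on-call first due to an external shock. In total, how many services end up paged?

4

Round 1 — search-2 pages on-call (initial).
  app-a: +75 → 75 ≥ 50
  queue-1: +50 → 50 < 90
  queue-2: +80 → 80 ≥ 40
  search-1: +60 → 60 < 100
Round 2 — app-a, queue-2 page on-call.
  lb-1: +55 → 55 < 90
  search-1: +40 → 100 ≥ 100
Round 3 — search-1 pages on-call.
  lb-2: +70 → 70 < 100
  queue-1: +30 → 80 < 90
No further pages.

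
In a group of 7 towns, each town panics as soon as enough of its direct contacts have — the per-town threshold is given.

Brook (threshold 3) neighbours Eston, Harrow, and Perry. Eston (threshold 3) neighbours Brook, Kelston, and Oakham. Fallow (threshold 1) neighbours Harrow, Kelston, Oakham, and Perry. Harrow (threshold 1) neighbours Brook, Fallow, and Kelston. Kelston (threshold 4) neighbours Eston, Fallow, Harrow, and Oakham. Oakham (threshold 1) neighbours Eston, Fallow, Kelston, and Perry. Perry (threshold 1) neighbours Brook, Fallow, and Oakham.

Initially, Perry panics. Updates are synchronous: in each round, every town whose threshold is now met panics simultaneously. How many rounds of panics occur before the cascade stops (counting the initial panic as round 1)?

Round 1 — Perry panics (initial).
Round 2 — checking thresholds:
  Brook: 1 of 3 neighbours < 3, not yet.
  Fallow: 1 of 4 neighbours ≥ 1, panics.
  Oakham: 1 of 4 neighbours ≥ 1, panics.
Round 3 — checking thresholds:
  Brook: 1 of 3 neighbours < 3, not yet.
  Eston: 1 of 3 neighbours < 3, not yet.
  Harrow: 1 of 3 neighbours ≥ 1, panics.
  Kelston: 2 of 4 neighbours < 4, not yet.
Round 4 — no new panics; cascade stops.

3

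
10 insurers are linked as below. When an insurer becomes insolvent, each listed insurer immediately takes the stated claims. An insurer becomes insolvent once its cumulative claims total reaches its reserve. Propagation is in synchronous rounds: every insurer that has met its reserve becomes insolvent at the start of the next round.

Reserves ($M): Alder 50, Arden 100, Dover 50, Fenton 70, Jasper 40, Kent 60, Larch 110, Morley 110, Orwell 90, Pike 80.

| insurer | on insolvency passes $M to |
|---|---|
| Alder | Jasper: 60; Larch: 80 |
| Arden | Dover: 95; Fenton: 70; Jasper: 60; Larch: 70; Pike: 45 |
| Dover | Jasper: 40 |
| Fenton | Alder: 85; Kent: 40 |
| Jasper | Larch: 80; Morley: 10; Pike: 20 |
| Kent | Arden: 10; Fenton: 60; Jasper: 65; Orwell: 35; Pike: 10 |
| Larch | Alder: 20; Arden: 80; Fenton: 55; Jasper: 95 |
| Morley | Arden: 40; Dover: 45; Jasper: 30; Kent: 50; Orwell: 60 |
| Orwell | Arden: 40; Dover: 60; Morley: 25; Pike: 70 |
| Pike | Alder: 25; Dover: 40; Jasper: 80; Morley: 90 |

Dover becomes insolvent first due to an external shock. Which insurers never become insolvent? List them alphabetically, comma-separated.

Round 1 — Dover becomes insolvent (initial).
  Jasper: +40 → 40 ≥ 40
Round 2 — Jasper becomes insolvent.
  Larch: +80 → 80 < 110
  Morley: +10 → 10 < 110
  Pike: +20 → 20 < 80
No further insolvencies.

Alder, Arden, Fenton, Kent, Larch, Morley, Orwell, Pike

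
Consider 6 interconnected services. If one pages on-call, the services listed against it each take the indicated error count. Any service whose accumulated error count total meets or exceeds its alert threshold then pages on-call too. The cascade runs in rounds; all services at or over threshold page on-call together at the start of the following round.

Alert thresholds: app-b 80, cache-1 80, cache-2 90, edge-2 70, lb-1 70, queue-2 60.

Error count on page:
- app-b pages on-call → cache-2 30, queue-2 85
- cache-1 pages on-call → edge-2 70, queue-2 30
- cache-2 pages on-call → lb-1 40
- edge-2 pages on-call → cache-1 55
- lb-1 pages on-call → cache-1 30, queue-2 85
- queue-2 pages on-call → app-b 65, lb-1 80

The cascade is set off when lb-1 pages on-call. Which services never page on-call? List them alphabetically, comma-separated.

app-b, cache-1, cache-2, edge-2

Round 1 — lb-1 pages on-call (initial).
  cache-1: +30 → 30 < 80
  queue-2: +85 → 85 ≥ 60
Round 2 — queue-2 pages on-call.
  app-b: +65 → 65 < 80
No further pages.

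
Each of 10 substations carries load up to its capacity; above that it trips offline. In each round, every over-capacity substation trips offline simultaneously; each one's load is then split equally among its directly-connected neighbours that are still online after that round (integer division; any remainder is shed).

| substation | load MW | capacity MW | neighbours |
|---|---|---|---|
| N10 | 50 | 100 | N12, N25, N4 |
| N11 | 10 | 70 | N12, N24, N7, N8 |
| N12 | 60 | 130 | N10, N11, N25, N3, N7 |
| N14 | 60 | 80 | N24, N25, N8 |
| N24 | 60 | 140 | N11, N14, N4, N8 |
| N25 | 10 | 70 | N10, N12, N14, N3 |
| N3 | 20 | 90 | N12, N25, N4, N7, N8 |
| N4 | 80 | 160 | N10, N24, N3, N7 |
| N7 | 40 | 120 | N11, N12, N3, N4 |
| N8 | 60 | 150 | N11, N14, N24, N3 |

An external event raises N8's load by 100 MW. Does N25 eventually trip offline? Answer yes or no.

no

Round 1 — N8 at 160 > 150. N8 trips offline.
  N8 sheds 160 MW to N11, N14, N24, N3: 40 each.
    N11: 10+40 = 50 ≤ 70
    N14: 60+40 = 100 > 80
    N24: 60+40 = 100 ≤ 140
    N3: 20+40 = 60 ≤ 90
Round 2 — N14 trips offline.
  N14 sheds 100 MW to N24, N25: 50 each.
    N24: 100+50 = 150 > 140
    N25: 10+50 = 60 ≤ 70
Round 3 — N24 trips offline.
  N24 sheds 150 MW to N11, N4: 75 each.
    N11: 50+75 = 125 > 70
    N4: 80+75 = 155 ≤ 160
Round 4 — N11 trips offline.
  N11 sheds 125 MW to N12, N7: 62 each (1 lost).
    N12: 60+62 = 122 ≤ 130
    N7: 40+62 = 102 ≤ 120
No further trips.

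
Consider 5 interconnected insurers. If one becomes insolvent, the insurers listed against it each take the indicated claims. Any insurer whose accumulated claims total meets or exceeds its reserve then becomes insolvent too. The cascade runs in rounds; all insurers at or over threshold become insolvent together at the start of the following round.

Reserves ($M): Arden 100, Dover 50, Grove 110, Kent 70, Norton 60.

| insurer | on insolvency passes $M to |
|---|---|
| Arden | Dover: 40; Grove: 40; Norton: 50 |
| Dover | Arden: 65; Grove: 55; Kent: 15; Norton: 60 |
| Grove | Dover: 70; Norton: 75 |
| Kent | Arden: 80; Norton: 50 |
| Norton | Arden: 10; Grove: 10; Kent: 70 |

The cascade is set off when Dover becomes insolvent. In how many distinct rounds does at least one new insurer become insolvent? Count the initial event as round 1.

4

Round 1 — Dover becomes insolvent (initial).
  Arden: +65 → 65 < 100
  Grove: +55 → 55 < 110
  Kent: +15 → 15 < 70
  Norton: +60 → 60 ≥ 60
Round 2 — Norton becomes insolvent.
  Arden: +10 → 75 < 100
  Grove: +10 → 65 < 110
  Kent: +70 → 85 ≥ 70
Round 3 — Kent becomes insolvent.
  Arden: +80 → 155 ≥ 100
Round 4 — Arden becomes insolvent.
  Grove: +40 → 105 < 110
No further insolvencies.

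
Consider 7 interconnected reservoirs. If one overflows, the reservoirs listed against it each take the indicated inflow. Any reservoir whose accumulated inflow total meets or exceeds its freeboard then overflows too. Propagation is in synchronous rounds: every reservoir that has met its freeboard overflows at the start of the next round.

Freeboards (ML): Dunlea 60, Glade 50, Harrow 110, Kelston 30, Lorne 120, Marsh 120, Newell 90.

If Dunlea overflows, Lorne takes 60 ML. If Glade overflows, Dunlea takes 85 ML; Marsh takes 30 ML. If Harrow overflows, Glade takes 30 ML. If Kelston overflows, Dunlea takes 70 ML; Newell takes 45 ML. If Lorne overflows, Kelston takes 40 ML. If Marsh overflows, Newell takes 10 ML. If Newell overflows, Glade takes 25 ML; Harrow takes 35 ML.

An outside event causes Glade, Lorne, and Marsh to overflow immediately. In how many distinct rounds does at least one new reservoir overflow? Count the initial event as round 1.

2

Round 1 — Glade, Lorne, Marsh overflow (initial).
  Dunlea: +85 → 85 ≥ 60
  Kelston: +40 → 40 ≥ 30
  Newell: +10 → 10 < 90
Round 2 — Dunlea, Kelston overflow.
  Newell: +45 → 55 < 90
No further overflows.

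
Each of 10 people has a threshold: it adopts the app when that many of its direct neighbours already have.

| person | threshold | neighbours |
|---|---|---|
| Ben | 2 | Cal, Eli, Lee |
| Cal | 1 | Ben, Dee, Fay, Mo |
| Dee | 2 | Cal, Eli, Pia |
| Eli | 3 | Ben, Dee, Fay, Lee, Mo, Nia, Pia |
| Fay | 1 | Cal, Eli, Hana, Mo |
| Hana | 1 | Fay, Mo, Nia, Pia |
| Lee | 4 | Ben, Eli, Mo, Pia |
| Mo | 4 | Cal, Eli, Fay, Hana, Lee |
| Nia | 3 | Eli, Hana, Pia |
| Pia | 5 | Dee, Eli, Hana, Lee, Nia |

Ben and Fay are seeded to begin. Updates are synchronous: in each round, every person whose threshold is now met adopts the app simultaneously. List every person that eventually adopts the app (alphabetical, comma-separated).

Round 1 — Ben, Fay adopt the app (initial).
Round 2 — checking thresholds:
  Cal: 2 of 4 neighbours ≥ 1, adopts the app.
  Eli: 2 of 7 neighbours < 3, not yet.
  Hana: 1 of 4 neighbours ≥ 1, adopts the app.
  Lee: 1 of 4 neighbours < 4, not yet.
  Mo: 1 of 5 neighbours < 4, not yet.
Round 3 — no new adoptions; cascade stops.

Ben, Cal, Fay, Hana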